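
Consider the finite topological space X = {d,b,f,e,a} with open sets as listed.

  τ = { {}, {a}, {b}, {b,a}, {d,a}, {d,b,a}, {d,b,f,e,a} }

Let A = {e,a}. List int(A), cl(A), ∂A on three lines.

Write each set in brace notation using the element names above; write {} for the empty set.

int(A) = {a}
cl(A)  = {d,f,e,a}
∂A     = {d,f,e}

opens ⊆ A: {}, {a}; union → int = {a}
complement {d,b,f}; its interior {b}; cl(A) = X∖{b} = {d,f,e,a}
boundary = {d,f,e,a} ∖ {a} = {d,f,e}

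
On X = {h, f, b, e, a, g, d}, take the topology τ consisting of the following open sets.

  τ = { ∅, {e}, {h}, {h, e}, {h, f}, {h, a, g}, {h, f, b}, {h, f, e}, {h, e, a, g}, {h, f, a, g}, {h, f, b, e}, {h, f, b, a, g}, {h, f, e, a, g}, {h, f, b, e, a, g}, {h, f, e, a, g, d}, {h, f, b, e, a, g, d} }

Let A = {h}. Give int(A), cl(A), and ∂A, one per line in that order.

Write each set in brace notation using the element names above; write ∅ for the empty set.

interior: largest open inside A is {h} (from ∅, {h})
cl via duality: int({f, b, e, a, g, d}) = {e}, so X∖{e} = {h, f, b, a, g, d}
cl∖int = {f, b, a, g, d}

int(A) = {h}
cl(A)  = {h, f, b, a, g, d}
∂A     = {f, b, a, g, d}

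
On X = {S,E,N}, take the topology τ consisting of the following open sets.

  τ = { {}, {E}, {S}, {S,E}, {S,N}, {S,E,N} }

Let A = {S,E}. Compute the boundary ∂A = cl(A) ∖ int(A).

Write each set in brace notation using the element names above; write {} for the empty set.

opens ⊆ A: {}, {E}, {S}, {S,E}; union → int = {S,E}
complement {N}; its interior {}; cl(A) = X∖{} = {S,E,N}
boundary = {S,E,N} ∖ {S,E} = {N}

{N}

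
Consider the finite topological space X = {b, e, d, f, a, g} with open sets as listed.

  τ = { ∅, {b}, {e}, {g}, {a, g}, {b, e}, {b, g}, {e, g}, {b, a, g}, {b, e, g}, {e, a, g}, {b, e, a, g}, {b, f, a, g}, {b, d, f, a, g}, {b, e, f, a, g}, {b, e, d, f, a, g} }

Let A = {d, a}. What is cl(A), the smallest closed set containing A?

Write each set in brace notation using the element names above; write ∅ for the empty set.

{d, f, a}

closure: X∖int(X∖A) = X∖{b, e, g} = {d, f, a}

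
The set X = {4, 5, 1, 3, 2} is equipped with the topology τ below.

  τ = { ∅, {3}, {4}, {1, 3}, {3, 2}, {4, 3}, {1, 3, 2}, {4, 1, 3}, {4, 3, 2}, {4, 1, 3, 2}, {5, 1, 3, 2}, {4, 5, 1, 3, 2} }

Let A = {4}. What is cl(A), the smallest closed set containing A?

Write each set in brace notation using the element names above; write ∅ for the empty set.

closure: X∖int(X∖A) = X∖{5, 1, 3, 2} = {4}

{4}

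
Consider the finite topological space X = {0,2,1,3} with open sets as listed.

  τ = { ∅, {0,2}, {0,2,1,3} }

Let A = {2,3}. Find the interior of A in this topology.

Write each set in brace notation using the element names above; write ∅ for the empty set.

∅

U open, U⊆A: ∅. int(A) = ⋃ = ∅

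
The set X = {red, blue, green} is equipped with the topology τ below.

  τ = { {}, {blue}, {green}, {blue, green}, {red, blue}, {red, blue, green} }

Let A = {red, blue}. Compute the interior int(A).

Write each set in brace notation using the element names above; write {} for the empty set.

interior: largest open inside A is {red, blue} (from {}, {blue}, {red, blue})

{red, blue}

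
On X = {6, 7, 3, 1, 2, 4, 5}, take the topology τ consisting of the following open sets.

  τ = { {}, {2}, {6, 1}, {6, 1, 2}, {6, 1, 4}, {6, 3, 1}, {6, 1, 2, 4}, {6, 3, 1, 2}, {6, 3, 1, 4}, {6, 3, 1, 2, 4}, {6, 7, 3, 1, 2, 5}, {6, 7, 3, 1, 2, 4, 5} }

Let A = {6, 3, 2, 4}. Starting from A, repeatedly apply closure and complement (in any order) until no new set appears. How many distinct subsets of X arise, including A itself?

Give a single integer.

cl via duality: int({7, 1, 5}) = {}, so X∖{} = {6, 7, 3, 1, 2, 4, 5}
Write k for closure, c for complement:
  1. A     = {6, 3, 2, 4}
  2. kA    = {6, 7, 3, 1, 2, 4, 5}
  3. cA    = {7, 1, 5}
  4. ckA   = {}
  5. kcA   = {6, 7, 3, 1, 4, 5}
  6. ckcA  = {2}
  7. kckcA = {7, 2, 5}
  8. ckckcA = {6, 3, 1, 4}
applying k or c yields no new set

8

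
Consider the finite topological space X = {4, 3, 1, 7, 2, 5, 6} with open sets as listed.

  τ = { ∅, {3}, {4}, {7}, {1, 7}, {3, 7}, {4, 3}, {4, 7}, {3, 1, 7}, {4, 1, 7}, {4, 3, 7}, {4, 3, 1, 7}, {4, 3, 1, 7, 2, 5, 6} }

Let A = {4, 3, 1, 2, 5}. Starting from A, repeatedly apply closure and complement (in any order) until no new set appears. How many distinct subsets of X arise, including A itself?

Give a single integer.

complement {7, 6}; its interior {7}; cl(A) = X∖{7} = {4, 3, 1, 2, 5, 6}
With k = closure, c = complement:
  1. A     = {4, 3, 1, 2, 5}
  2. kA    = {4, 3, 1, 2, 5, 6}
  3. cA    = {7, 6}
  4. ckA   = {7}
  5. kcA   = {1, 7, 2, 5, 6}
  6. ckcA  = {4, 3}
  7. kckcA = {4, 3, 2, 5, 6}
  8. ckckcA = {1, 7}
k, c of each give nothing new

8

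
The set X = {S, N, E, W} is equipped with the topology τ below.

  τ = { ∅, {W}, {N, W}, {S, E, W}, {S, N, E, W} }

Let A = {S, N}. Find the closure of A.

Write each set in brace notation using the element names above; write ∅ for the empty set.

closure: X∖int(X∖A) = X∖{W} = {S, N, E}

{S, N, E}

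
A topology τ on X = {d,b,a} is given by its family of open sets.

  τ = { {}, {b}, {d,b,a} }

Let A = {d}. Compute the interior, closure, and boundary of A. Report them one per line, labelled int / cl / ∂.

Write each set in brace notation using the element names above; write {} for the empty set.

int(A) = {}
cl(A)  = {d,a}
∂A     = {d,a}

open subsets of A: {}; so int(A) = {}
closure: X∖int(X∖A) = X∖{b} = {d,a}
∂A = {d,a} minus {} = {d,a}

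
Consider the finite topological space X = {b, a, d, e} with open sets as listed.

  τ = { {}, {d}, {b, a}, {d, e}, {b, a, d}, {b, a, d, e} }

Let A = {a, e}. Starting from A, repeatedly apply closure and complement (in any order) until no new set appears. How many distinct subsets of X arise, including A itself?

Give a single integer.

complement {b, d}; its interior {d}; cl(A) = X∖{d} = {b, a, e}
With k = closure, c = complement:
  1. A     = {a, e}
  2. kA    = {b, a, e}
  3. cA    = {b, d}
  4. ckA   = {d}
  5. kcA   = {b, a, d, e}
  6. kckA  = {d, e}
  7. ckcA  = {}
  8. ckckA = {b, a}
k, c of each give nothing new

8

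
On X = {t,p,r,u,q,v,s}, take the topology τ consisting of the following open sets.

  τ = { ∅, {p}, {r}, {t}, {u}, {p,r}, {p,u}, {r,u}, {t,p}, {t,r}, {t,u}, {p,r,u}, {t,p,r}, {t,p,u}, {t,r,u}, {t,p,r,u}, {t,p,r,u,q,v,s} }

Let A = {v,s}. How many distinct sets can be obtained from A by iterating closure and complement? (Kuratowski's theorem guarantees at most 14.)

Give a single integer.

6

closure: X∖int(X∖A) = X∖{t,p,r,u} = {q,v,s}
Let k=closure and c=complement:
  1. A     = {v,s}
  2. kA    = {q,v,s}
  3. cA    = {t,p,r,u,q}
  4. ckA   = {t,p,r,u}
  5. kcA   = {t,p,r,u,q,v,s}
  6. ckcA  = ∅
— saturated at 6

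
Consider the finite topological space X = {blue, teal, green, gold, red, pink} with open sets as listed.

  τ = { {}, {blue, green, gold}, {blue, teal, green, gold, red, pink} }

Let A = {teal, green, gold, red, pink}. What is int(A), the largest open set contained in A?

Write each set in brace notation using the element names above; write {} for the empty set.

U open, U⊆A: {}. int(A) = ⋃ = {}

{}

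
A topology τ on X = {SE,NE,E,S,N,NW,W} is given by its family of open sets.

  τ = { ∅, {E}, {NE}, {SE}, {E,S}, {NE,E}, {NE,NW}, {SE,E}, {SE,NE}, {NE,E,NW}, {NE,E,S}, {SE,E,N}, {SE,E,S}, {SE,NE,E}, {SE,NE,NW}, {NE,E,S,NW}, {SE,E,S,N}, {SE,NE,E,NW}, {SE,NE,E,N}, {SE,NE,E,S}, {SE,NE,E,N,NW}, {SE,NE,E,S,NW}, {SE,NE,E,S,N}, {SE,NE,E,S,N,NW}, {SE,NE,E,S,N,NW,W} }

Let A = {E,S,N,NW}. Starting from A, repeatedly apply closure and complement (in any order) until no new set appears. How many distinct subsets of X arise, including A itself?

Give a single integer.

X∖A={SE,NE,W}, int(X∖A)={SE,NE}, hence cl(A)={E,S,N,NW,W}
Orbit (k=closure, c=complement):
  1. A     = {E,S,N,NW}
  2. kA    = {E,S,N,NW,W}
  3. cA    = {SE,NE,W}
  4. ckA   = {SE,NE}
  5. kcA   = {SE,NE,N,NW,W}
  6. ckcA  = {E,S}
  7. kckcA = {E,S,N,W}
  8. ckckcA = {SE,NE,NW}
(closed under both — stop)

8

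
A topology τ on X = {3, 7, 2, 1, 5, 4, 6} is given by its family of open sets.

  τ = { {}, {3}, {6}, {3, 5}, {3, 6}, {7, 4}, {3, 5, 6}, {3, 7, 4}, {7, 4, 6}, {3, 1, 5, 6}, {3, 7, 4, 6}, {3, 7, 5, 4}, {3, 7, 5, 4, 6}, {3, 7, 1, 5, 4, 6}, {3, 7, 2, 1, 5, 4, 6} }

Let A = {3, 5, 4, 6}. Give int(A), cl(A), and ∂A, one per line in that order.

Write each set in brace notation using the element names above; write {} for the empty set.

open subsets of A: {}, {6}, {3}, {3, 5}, {3, 6}, {3, 5, 6}; so int(A) = {3, 5, 6}
closure: X∖int(X∖A) = X∖{} = {3, 7, 2, 1, 5, 4, 6}
∂A = {3, 7, 2, 1, 5, 4, 6} minus {3, 5, 6} = {7, 2, 1, 4}

int(A) = {3, 5, 6}
cl(A)  = {3, 7, 2, 1, 5, 4, 6}
∂A     = {7, 2, 1, 4}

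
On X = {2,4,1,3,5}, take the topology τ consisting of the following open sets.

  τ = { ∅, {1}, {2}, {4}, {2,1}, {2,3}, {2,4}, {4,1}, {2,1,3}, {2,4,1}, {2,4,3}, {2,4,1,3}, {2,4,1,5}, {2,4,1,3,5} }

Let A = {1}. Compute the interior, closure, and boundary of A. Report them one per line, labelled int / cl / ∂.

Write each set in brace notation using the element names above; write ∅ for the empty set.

int(A) = {1}
cl(A)  = {1,5}
∂A     = {5}

opens ⊆ A: ∅, {1}; union → int = {1}
complement {2,4,3,5}; its interior {2,4,3}; cl(A) = X∖{2,4,3} = {1,5}
boundary = {1,5} ∖ {1} = {5}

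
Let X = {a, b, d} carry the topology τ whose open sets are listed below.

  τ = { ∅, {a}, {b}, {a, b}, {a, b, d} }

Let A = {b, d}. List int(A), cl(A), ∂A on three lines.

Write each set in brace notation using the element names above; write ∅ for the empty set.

int(A) = {b}
cl(A)  = {b, d}
∂A     = {d}

opens ⊆ A: ∅, {b}; union → int = {b}
complement {a}; its interior {a}; cl(A) = X∖{a} = {b, d}
boundary = {b, d} ∖ {b} = {d}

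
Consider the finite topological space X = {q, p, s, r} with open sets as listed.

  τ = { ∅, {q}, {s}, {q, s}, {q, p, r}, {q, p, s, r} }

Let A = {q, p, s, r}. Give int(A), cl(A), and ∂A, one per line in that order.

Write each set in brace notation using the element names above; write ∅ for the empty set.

interior: largest open inside A is {q, p, s, r} (from ∅, {q}, {s}, {q, s}, {q, p, r}, {q, p, s, r})
cl via duality: int(∅) = ∅, so X∖∅ = {q, p, s, r}
cl∖int = ∅

int(A) = {q, p, s, r}
cl(A)  = {q, p, s, r}
∂A     = ∅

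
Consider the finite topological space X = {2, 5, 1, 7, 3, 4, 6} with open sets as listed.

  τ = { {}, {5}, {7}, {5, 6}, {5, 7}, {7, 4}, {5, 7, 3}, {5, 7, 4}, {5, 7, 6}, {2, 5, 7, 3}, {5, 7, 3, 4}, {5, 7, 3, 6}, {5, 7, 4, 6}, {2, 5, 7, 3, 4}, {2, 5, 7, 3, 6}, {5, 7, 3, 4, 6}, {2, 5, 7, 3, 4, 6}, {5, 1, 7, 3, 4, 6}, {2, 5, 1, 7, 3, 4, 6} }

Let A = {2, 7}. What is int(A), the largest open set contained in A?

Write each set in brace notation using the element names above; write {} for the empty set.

{7}

opens ⊆ A: {}, {7}; union → int = {7}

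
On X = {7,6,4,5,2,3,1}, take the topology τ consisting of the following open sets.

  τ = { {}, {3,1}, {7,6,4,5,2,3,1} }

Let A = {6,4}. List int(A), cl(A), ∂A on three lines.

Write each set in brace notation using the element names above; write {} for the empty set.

int(A) = {}
cl(A)  = {7,6,4,5,2}
∂A     = {7,6,4,5,2}

open subsets of A: {}; so int(A) = {}
closure: X∖int(X∖A) = X∖{3,1} = {7,6,4,5,2}
∂A = {7,6,4,5,2} minus {} = {7,6,4,5,2}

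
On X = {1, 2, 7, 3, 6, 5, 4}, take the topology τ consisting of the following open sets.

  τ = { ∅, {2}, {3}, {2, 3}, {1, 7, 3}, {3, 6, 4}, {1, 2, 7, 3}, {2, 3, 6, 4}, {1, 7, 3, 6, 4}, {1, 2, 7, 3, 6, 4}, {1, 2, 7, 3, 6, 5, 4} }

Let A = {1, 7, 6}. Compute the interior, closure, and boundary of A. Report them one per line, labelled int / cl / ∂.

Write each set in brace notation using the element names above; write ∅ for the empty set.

U open, U⊆A: ∅. int(A) = ⋃ = ∅
X∖A={2, 3, 5, 4}, int(X∖A)={2, 3}, hence cl(A)={1, 7, 6, 5, 4}
∂A: remove int from cl → {1, 7, 6, 5, 4}

int(A) = ∅
cl(A)  = {1, 7, 6, 5, 4}
∂A     = {1, 7, 6, 5, 4}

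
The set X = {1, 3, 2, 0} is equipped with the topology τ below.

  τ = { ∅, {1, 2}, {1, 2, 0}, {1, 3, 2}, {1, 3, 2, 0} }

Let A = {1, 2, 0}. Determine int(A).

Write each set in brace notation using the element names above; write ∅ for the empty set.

{1, 2, 0}

interior: largest open inside A is {1, 2, 0} (from ∅, {1, 2}, {1, 2, 0})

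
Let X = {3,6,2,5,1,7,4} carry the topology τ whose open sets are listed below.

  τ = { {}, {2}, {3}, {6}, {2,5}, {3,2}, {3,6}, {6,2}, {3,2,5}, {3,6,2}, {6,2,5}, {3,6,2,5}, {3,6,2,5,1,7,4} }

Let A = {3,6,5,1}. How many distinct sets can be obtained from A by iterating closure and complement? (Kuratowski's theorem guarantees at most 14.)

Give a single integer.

closure: X∖int(X∖A) = X∖{2} = {3,6,5,1,7,4}
Let k=closure and c=complement:
  1. A     = {3,6,5,1}
  2. kA    = {3,6,5,1,7,4}
  3. cA    = {2,7,4}
  4. ckA   = {2}
  5. kcA   = {2,5,1,7,4}
  6. ckcA  = {3,6}
  7. kckcA = {3,6,1,7,4}
  8. ckckcA = {2,5}
— saturated at 8

8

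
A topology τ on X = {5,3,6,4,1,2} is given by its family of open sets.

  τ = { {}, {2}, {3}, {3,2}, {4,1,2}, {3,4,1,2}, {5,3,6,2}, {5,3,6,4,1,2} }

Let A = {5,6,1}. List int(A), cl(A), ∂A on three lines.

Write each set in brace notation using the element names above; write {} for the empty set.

int(A) = {}
cl(A)  = {5,6,4,1}
∂A     = {5,6,4,1}

open subsets of A: {}; so int(A) = {}
closure: X∖int(X∖A) = X∖{3,2} = {5,6,4,1}
∂A = {5,6,4,1} minus {} = {5,6,4,1}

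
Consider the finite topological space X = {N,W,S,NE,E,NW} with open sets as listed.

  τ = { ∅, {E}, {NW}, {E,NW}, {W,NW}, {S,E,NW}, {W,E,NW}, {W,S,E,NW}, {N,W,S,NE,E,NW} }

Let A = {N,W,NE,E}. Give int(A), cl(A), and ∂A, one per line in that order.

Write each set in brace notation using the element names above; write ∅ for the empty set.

int(A) = {E}
cl(A)  = {N,W,S,NE,E}
∂A     = {N,W,S,NE}

U open, U⊆A: ∅, {E}. int(A) = ⋃ = {E}
X∖A={S,NW}, int(X∖A)={NW}, hence cl(A)={N,W,S,NE,E}
∂A: remove int from cl → {N,W,S,NE}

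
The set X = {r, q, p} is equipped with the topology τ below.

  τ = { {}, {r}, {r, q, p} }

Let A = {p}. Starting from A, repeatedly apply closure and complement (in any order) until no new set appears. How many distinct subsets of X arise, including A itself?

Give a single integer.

cl via duality: int({r, q}) = {r}, so X∖{r} = {q, p}
Write k for closure, c for complement:
  1. A     = {p}
  2. kA    = {q, p}
  3. cA    = {r, q}
  4. ckA   = {r}
  5. kcA   = {r, q, p}
  6. ckcA  = {}
applying k or c yields no new set

6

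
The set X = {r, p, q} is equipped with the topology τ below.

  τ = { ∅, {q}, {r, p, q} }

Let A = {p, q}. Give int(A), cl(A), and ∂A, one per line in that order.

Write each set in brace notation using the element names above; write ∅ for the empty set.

int(A) = {q}
cl(A)  = {r, p, q}
∂A     = {r, p}

interior: largest open inside A is {q} (from ∅, {q})
cl via duality: int({r}) = ∅, so X∖∅ = {r, p, q}
cl∖int = {r, p}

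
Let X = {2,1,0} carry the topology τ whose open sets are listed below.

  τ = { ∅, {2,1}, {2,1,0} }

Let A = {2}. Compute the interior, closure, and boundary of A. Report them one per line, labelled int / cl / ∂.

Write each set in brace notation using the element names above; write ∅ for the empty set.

opens ⊆ A: ∅; union → int = ∅
complement {1,0}; its interior ∅; cl(A) = X∖∅ = {2,1,0}
boundary = {2,1,0} ∖ ∅ = {2,1,0}

int(A) = ∅
cl(A)  = {2,1,0}
∂A     = {2,1,0}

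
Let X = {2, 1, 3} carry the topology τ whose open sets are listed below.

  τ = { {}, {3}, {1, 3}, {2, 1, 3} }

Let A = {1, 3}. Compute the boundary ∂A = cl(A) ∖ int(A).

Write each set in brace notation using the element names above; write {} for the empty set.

{2}

open subsets of A: {}, {3}, {1, 3}; so int(A) = {1, 3}
closure: X∖int(X∖A) = X∖{} = {2, 1, 3}
∂A = {2, 1, 3} minus {1, 3} = {2}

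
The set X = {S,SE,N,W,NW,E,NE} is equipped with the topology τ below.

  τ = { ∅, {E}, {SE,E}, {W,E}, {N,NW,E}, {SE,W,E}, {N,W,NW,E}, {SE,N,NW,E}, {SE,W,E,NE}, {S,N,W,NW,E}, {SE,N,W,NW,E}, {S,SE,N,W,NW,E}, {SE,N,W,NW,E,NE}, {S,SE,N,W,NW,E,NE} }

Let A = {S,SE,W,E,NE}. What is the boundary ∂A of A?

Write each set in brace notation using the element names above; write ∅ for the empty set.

{S,N,NW}

open subsets of A: ∅, {E}, {SE,E}, {W,E}, {SE,W,E}, {SE,W,E,NE}; so int(A) = {SE,W,E,NE}
closure: X∖int(X∖A) = X∖∅ = {S,SE,N,W,NW,E,NE}
∂A = {S,SE,N,W,NW,E,NE} minus {SE,W,E,NE} = {S,N,NW}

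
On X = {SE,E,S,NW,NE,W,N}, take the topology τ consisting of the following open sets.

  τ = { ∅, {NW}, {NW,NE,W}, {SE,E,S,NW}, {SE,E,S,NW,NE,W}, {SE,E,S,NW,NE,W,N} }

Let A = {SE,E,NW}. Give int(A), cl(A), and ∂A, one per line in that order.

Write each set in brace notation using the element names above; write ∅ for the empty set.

U open, U⊆A: ∅, {NW}. int(A) = ⋃ = {NW}
X∖A={S,NE,W,N}, int(X∖A)=∅, hence cl(A)={SE,E,S,NW,NE,W,N}
∂A: remove int from cl → {SE,E,S,NE,W,N}

int(A) = {NW}
cl(A)  = {SE,E,S,NW,NE,W,N}
∂A     = {SE,E,S,NE,W,N}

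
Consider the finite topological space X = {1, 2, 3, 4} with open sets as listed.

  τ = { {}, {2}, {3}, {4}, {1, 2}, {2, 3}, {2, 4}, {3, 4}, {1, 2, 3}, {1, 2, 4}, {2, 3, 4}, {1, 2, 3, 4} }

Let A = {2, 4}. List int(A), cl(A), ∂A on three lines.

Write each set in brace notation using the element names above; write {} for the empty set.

interior: largest open inside A is {2, 4} (from {}, {4}, {2}, {2, 4})
cl via duality: int({1, 3}) = {3}, so X∖{3} = {1, 2, 4}
cl∖int = {1}

int(A) = {2, 4}
cl(A)  = {1, 2, 4}
∂A     = {1}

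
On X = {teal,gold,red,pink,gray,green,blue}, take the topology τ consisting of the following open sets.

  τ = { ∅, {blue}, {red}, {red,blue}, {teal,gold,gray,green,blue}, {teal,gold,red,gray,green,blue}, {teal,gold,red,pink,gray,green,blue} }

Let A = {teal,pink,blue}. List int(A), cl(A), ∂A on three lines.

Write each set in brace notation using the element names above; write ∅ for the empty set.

U open, U⊆A: ∅, {blue}. int(A) = ⋃ = {blue}
X∖A={gold,red,gray,green}, int(X∖A)={red}, hence cl(A)={teal,gold,pink,gray,green,blue}
∂A: remove int from cl → {teal,gold,pink,gray,green}

int(A) = {blue}
cl(A)  = {teal,gold,pink,gray,green,blue}
∂A     = {teal,gold,pink,gray,green}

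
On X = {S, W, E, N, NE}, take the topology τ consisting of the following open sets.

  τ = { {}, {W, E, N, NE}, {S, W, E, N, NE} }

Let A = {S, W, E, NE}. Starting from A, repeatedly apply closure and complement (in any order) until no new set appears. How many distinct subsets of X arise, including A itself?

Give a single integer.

X∖A={N}, int(X∖A)={}, hence cl(A)={S, W, E, N, NE}
Orbit (k=closure, c=complement):
  1. A     = {S, W, E, NE}
  2. kA    = {S, W, E, N, NE}
  3. cA    = {N}
  4. ckA   = {}
(closed under both — stop)

4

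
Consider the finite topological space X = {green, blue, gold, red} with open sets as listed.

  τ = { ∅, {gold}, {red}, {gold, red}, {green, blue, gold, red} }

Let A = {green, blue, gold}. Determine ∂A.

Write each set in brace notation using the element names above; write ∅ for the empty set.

{green, blue}

opens ⊆ A: ∅, {gold}; union → int = {gold}
complement {red}; its interior {red}; cl(A) = X∖{red} = {green, blue, gold}
boundary = {green, blue, gold} ∖ {gold} = {green, blue}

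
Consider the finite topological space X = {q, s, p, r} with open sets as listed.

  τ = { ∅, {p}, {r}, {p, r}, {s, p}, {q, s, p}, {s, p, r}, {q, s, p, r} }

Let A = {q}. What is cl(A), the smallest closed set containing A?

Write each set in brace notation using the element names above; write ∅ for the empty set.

X∖A={s, p, r}, int(X∖A)={s, p, r}, hence cl(A)={q}

{q}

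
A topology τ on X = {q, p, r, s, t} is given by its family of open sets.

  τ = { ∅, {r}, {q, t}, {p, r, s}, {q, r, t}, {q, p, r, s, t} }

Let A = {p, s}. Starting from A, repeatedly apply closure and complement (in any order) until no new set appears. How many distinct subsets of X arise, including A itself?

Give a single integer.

4

closure: X∖int(X∖A) = X∖{q, r, t} = {p, s}
Let k=closure and c=complement:
  1. A     = {p, s}
  2. cA    = {q, r, t}
  3. kcA   = {q, p, r, s, t}
  4. ckcA  = ∅
— saturated at 4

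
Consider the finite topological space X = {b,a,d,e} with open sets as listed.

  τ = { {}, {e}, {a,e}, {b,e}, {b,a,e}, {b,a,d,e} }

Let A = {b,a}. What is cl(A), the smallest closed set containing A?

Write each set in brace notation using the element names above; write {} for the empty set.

{b,a,d}

cl via duality: int({d,e}) = {e}, so X∖{e} = {b,a,d}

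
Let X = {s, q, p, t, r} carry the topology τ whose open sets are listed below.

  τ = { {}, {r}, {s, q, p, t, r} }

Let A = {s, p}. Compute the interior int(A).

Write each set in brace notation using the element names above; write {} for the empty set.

opens ⊆ A: {}; union → int = {}

{}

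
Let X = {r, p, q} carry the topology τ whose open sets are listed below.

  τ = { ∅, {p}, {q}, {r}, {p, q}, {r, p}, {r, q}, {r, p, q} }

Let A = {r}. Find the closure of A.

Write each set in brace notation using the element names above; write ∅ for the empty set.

{r}

closure: X∖int(X∖A) = X∖{p, q} = {r}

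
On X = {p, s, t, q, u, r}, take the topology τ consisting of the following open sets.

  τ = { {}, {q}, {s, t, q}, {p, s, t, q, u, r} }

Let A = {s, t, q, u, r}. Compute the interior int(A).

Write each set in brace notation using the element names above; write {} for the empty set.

{s, t, q}

open subsets of A: {}, {q}, {s, t, q}; so int(A) = {s, t, q}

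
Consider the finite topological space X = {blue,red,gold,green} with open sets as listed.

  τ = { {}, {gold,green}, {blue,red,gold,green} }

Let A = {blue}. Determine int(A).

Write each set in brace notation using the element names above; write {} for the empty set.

open subsets of A: {}; so int(A) = {}

{}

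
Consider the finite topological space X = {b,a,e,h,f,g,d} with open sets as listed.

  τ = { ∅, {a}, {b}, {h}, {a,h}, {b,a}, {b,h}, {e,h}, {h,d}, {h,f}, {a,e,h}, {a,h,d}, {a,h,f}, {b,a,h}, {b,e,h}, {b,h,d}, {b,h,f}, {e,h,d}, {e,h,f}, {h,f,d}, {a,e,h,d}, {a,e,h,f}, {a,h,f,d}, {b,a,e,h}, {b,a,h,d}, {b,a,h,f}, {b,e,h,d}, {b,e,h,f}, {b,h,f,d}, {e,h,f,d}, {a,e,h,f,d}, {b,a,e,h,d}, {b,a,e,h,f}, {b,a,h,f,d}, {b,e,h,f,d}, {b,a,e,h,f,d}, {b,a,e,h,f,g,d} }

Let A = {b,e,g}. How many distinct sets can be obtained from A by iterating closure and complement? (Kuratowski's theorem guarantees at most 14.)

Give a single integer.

complement {a,h,f,d}; its interior {a,h,f,d}; cl(A) = X∖{a,h,f,d} = {b,e,g}
With k = closure, c = complement:
  1. A     = {b,e,g}
  2. cA    = {a,h,f,d}
  3. kcA   = {a,e,h,f,g,d}
  4. ckcA  = {b}
  5. kckcA = {b,g}
  6. ckckcA = {a,e,h,f,d}
k, c of each give nothing new

6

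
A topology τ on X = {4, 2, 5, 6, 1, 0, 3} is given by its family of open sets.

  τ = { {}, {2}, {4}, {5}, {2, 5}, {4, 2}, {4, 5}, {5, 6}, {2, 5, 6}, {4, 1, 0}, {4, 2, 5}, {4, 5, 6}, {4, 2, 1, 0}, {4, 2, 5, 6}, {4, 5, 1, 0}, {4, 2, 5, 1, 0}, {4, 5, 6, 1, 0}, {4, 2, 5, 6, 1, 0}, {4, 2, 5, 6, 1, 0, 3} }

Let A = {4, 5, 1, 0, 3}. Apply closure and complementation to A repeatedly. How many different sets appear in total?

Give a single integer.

8

X∖A={2, 6}, int(X∖A)={2}, hence cl(A)={4, 5, 6, 1, 0, 3}
Orbit (k=closure, c=complement):
  1. A     = {4, 5, 1, 0, 3}
  2. kA    = {4, 5, 6, 1, 0, 3}
  3. cA    = {2, 6}
  4. ckA   = {2}
  5. kcA   = {2, 6, 3}
  6. kckA  = {2, 3}
  7. ckcA  = {4, 5, 1, 0}
  8. ckckA = {4, 5, 6, 1, 0}
(closed under both — stop)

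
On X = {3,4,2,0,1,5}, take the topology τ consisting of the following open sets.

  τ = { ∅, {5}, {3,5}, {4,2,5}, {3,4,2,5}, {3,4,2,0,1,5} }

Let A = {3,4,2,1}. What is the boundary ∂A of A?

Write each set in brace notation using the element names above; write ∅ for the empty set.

{3,4,2,0,1}

open subsets of A: ∅; so int(A) = ∅
closure: X∖int(X∖A) = X∖{5} = {3,4,2,0,1}
∂A = {3,4,2,0,1} minus ∅ = {3,4,2,0,1}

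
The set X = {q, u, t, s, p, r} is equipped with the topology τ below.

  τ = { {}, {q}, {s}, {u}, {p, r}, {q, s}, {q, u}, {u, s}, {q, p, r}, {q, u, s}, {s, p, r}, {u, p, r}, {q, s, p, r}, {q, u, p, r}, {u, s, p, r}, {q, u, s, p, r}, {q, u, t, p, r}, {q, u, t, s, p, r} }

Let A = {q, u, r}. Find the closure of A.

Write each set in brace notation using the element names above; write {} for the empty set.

X∖A={t, s, p}, int(X∖A)={s}, hence cl(A)={q, u, t, p, r}

{q, u, t, p, r}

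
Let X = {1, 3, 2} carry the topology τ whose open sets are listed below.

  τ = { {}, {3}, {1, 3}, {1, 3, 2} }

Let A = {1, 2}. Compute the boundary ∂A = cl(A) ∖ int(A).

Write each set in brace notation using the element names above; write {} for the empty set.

interior: largest open inside A is {} (from {})
cl via duality: int({3}) = {3}, so X∖{3} = {1, 2}
cl∖int = {1, 2}

{1, 2}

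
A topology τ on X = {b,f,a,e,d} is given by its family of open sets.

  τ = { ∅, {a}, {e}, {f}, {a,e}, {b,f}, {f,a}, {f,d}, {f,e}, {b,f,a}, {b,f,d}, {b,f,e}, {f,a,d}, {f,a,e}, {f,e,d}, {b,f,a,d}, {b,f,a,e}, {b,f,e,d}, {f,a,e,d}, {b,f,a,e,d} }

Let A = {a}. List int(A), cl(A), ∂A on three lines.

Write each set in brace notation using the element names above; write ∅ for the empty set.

open subsets of A: ∅, {a}; so int(A) = {a}
closure: X∖int(X∖A) = X∖{b,f,e,d} = {a}
∂A = {a} minus {a} = ∅

int(A) = {a}
cl(A)  = {a}
∂A     = ∅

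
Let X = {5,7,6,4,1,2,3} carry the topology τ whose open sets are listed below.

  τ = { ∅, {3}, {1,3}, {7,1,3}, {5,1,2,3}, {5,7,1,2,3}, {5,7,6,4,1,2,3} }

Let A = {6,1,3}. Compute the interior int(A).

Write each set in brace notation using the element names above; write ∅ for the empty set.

{1,3}

open subsets of A: ∅, {3}, {1,3}; so int(A) = {1,3}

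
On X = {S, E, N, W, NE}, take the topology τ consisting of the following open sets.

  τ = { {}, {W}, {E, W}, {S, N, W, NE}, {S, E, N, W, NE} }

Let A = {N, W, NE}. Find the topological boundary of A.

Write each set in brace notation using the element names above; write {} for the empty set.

open subsets of A: {}, {W}; so int(A) = {W}
closure: X∖int(X∖A) = X∖{} = {S, E, N, W, NE}
∂A = {S, E, N, W, NE} minus {W} = {S, E, N, NE}

{S, E, N, NE}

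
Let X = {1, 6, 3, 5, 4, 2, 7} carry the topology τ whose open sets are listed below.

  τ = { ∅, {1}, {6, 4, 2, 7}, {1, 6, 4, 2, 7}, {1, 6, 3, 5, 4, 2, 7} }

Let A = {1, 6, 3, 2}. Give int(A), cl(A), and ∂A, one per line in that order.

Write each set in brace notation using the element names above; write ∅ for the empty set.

int(A) = {1}
cl(A)  = {1, 6, 3, 5, 4, 2, 7}
∂A     = {6, 3, 5, 4, 2, 7}

U open, U⊆A: ∅, {1}. int(A) = ⋃ = {1}
X∖A={5, 4, 7}, int(X∖A)=∅, hence cl(A)={1, 6, 3, 5, 4, 2, 7}
∂A: remove int from cl → {6, 3, 5, 4, 2, 7}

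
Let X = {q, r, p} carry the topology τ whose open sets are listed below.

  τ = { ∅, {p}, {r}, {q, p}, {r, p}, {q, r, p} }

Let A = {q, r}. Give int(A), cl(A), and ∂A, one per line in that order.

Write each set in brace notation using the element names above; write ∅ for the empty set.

int(A) = {r}
cl(A)  = {q, r}
∂A     = {q}

U open, U⊆A: ∅, {r}. int(A) = ⋃ = {r}
X∖A={p}, int(X∖A)={p}, hence cl(A)={q, r}
∂A: remove int from cl → {q}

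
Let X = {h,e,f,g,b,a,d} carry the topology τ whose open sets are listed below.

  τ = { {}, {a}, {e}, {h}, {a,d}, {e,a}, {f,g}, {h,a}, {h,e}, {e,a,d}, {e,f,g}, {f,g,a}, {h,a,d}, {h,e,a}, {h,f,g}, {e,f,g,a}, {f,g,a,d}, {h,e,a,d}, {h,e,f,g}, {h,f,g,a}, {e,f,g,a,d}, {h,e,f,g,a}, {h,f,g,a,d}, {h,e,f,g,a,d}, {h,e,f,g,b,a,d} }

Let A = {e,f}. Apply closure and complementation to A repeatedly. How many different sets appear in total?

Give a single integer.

10

cl via duality: int({h,g,b,a,d}) = {h,a,d}, so X∖{h,a,d} = {e,f,g,b}
Write k for closure, c for complement:
  1. A     = {e,f}
  2. kA    = {e,f,g,b}
  3. cA    = {h,g,b,a,d}
  4. ckA   = {h,a,d}
  5. kcA   = {h,f,g,b,a,d}
  6. kckA  = {h,b,a,d}
  7. ckcA  = {e}
  8. ckckA = {e,f,g}
  9. kckcA = {e,b}
  10. ckckcA = {h,f,g,a,d}
applying k or c yields no new set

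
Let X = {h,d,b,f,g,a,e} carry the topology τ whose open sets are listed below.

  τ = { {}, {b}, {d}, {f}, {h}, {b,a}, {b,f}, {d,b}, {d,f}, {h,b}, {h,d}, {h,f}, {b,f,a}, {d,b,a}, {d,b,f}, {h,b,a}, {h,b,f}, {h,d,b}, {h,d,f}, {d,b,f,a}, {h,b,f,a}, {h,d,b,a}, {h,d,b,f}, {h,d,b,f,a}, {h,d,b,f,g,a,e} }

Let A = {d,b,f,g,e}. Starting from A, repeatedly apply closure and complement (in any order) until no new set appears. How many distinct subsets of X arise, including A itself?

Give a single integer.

8

complement {h,a}; its interior {h}; cl(A) = X∖{h} = {d,b,f,g,a,e}
With k = closure, c = complement:
  1. A     = {d,b,f,g,e}
  2. kA    = {d,b,f,g,a,e}
  3. cA    = {h,a}
  4. ckA   = {h}
  5. kcA   = {h,g,a,e}
  6. kckA  = {h,g,e}
  7. ckcA  = {d,b,f}
  8. ckckA = {d,b,f,a}
k, c of each give nothing new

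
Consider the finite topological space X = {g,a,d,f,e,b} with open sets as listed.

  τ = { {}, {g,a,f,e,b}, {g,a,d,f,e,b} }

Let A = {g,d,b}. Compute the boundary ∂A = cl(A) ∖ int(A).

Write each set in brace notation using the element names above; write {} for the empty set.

U open, U⊆A: {}. int(A) = ⋃ = {}
X∖A={a,f,e}, int(X∖A)={}, hence cl(A)={g,a,d,f,e,b}
∂A: remove int from cl → {g,a,d,f,e,b}

{g,a,d,f,e,b}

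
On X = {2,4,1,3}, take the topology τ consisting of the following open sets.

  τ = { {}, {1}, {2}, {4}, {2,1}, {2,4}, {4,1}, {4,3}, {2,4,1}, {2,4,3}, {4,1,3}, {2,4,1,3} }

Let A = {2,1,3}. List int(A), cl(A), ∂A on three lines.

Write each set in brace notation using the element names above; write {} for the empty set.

int(A) = {2,1}
cl(A)  = {2,1,3}
∂A     = {3}

U open, U⊆A: {}, {2}, {1}, {2,1}. int(A) = ⋃ = {2,1}
X∖A={4}, int(X∖A)={4}, hence cl(A)={2,1,3}
∂A: remove int from cl → {3}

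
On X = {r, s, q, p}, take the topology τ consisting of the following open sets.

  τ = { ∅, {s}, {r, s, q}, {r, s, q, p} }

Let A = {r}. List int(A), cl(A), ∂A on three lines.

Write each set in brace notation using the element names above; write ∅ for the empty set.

opens ⊆ A: ∅; union → int = ∅
complement {s, q, p}; its interior {s}; cl(A) = X∖{s} = {r, q, p}
boundary = {r, q, p} ∖ ∅ = {r, q, p}

int(A) = ∅
cl(A)  = {r, q, p}
∂A     = {r, q, p}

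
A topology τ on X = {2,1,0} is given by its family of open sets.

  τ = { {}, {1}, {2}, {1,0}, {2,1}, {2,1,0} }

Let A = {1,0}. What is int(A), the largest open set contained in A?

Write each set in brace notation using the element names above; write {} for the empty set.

opens ⊆ A: {}, {1}, {1,0}; union → int = {1,0}

{1,0}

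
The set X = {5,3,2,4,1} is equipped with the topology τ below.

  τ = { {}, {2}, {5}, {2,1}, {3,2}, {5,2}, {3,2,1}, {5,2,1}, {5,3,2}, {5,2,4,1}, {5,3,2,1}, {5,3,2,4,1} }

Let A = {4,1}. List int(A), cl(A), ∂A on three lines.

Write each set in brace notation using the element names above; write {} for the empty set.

open subsets of A: {}; so int(A) = {}
closure: X∖int(X∖A) = X∖{5,3,2} = {4,1}
∂A = {4,1} minus {} = {4,1}

int(A) = {}
cl(A)  = {4,1}
∂A     = {4,1}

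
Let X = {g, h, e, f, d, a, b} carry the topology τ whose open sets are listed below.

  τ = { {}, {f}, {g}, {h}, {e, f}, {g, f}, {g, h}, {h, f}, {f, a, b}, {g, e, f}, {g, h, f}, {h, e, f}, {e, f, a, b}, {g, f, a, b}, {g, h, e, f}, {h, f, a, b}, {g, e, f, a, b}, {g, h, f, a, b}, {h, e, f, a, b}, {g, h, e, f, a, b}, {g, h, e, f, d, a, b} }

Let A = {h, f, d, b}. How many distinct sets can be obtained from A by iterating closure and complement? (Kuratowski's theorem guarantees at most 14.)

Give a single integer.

cl via duality: int({g, e, a}) = {g}, so X∖{g} = {h, e, f, d, a, b}
Write k for closure, c for complement:
  1. A     = {h, f, d, b}
  2. kA    = {h, e, f, d, a, b}
  3. cA    = {g, e, a}
  4. ckA   = {g}
  5. kcA   = {g, e, d, a, b}
  6. kckA  = {g, d}
  7. ckcA  = {h, f}
  8. ckckA = {h, e, f, a, b}
applying k or c yields no new set

8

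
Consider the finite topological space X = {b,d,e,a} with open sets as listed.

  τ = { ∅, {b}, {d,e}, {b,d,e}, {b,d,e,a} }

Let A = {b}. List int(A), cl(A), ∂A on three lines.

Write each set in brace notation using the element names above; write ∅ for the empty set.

opens ⊆ A: ∅, {b}; union → int = {b}
complement {d,e,a}; its interior {d,e}; cl(A) = X∖{d,e} = {b,a}
boundary = {b,a} ∖ {b} = {a}

int(A) = {b}
cl(A)  = {b,a}
∂A     = {a}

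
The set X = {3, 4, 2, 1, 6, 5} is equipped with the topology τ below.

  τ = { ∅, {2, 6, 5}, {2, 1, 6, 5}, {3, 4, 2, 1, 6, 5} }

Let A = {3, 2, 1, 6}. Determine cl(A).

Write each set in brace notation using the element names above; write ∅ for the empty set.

cl via duality: int({4, 5}) = ∅, so X∖∅ = {3, 4, 2, 1, 6, 5}

{3, 4, 2, 1, 6, 5}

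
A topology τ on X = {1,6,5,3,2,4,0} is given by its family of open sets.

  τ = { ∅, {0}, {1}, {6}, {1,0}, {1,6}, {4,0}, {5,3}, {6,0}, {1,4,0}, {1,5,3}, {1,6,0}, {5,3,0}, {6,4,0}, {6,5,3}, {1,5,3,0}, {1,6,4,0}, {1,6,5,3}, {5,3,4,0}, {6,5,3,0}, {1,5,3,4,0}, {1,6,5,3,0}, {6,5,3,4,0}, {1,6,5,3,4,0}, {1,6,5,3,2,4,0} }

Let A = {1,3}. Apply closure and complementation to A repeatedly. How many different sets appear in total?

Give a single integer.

X∖A={6,5,2,4,0}, int(X∖A)={6,4,0}, hence cl(A)={1,5,3,2}
Orbit (k=closure, c=complement):
  1. A     = {1,3}
  2. kA    = {1,5,3,2}
  3. cA    = {6,5,2,4,0}
  4. ckA   = {6,4,0}
  5. kcA   = {6,5,3,2,4,0}
  6. kckA  = {6,2,4,0}
  7. ckcA  = {1}
  8. ckckA = {1,5,3}
  9. kckcA = {1,2}
  10. ckckcA = {6,5,3,4,0}
(closed under both — stop)

10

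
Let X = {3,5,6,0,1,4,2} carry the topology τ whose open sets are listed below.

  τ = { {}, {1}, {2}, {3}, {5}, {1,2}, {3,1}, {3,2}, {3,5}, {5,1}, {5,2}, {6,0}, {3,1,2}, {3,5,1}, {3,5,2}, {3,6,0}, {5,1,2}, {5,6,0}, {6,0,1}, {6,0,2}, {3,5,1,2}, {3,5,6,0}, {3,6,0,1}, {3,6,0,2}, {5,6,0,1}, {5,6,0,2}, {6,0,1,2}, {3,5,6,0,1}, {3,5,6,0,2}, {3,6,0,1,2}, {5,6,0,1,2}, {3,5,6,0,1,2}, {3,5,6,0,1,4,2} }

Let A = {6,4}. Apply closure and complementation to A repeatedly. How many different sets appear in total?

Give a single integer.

complement {3,5,0,1,2}; its interior {3,5,1,2}; cl(A) = X∖{3,5,1,2} = {6,0,4}
With k = closure, c = complement:
  1. A     = {6,4}
  2. kA    = {6,0,4}
  3. cA    = {3,5,0,1,2}
  4. ckA   = {3,5,1,2}
  5. kcA   = {3,5,6,0,1,4,2}
  6. kckA  = {3,5,1,4,2}
  7. ckcA  = {}
  8. ckckA = {6,0}
k, c of each give nothing new

8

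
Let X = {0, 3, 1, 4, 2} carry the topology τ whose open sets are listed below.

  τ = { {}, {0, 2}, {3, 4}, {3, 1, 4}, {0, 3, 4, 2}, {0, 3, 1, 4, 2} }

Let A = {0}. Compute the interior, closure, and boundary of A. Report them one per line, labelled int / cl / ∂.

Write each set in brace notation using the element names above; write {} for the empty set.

int(A) = {}
cl(A)  = {0, 2}
∂A     = {0, 2}

opens ⊆ A: {}; union → int = {}
complement {3, 1, 4, 2}; its interior {3, 1, 4}; cl(A) = X∖{3, 1, 4} = {0, 2}
boundary = {0, 2} ∖ {} = {0, 2}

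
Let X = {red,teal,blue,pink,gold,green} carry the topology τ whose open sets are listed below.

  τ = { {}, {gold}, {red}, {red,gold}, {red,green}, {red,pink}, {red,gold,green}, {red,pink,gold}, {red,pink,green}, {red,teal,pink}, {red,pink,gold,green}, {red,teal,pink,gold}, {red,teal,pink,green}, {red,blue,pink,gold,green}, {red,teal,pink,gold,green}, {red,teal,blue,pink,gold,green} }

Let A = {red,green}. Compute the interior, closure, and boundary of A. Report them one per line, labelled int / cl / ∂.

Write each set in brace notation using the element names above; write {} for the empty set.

open subsets of A: {}, {red}, {red,green}; so int(A) = {red,green}
closure: X∖int(X∖A) = X∖{gold} = {red,teal,blue,pink,green}
∂A = {red,teal,blue,pink,green} minus {red,green} = {teal,blue,pink}

int(A) = {red,green}
cl(A)  = {red,teal,blue,pink,green}
∂A     = {teal,blue,pink}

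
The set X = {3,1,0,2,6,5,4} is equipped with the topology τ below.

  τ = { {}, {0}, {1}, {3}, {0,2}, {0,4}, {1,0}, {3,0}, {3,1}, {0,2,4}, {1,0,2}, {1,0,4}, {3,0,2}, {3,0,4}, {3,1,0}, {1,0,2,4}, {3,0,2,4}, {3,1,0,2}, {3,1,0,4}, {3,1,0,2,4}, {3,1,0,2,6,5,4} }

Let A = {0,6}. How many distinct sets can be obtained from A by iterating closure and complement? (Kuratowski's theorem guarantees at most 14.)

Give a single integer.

closure: X∖int(X∖A) = X∖{3,1} = {0,2,6,5,4}
Let k=closure and c=complement:
  1. A     = {0,6}
  2. kA    = {0,2,6,5,4}
  3. cA    = {3,1,2,5,4}
  4. ckA   = {3,1}
  5. kcA   = {3,1,2,6,5,4}
  6. kckA  = {3,1,6,5}
  7. ckcA  = {0}
  8. ckckA = {0,2,4}
— saturated at 8

8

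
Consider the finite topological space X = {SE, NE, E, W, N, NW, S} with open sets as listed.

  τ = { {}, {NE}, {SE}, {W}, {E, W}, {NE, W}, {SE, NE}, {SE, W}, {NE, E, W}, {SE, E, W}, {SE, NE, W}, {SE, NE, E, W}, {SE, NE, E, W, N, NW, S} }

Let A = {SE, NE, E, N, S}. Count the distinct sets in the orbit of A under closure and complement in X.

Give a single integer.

8

closure: X∖int(X∖A) = X∖{W} = {SE, NE, E, N, NW, S}
Let k=closure and c=complement:
  1. A     = {SE, NE, E, N, S}
  2. kA    = {SE, NE, E, N, NW, S}
  3. cA    = {W, NW}
  4. ckA   = {W}
  5. kcA   = {E, W, N, NW, S}
  6. ckcA  = {SE, NE}
  7. kckcA = {SE, NE, N, NW, S}
  8. ckckcA = {E, W}
— saturated at 8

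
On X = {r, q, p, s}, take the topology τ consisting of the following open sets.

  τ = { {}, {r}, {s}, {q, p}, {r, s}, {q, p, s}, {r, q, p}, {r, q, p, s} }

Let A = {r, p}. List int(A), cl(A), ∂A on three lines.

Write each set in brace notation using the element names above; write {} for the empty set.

U open, U⊆A: {}, {r}. int(A) = ⋃ = {r}
X∖A={q, s}, int(X∖A)={s}, hence cl(A)={r, q, p}
∂A: remove int from cl → {q, p}

int(A) = {r}
cl(A)  = {r, q, p}
∂A     = {q, p}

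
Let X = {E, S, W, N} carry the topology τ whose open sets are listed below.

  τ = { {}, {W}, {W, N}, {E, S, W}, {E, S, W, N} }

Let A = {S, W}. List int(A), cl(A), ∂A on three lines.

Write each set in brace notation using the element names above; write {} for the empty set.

int(A) = {W}
cl(A)  = {E, S, W, N}
∂A     = {E, S, N}

U open, U⊆A: {}, {W}. int(A) = ⋃ = {W}
X∖A={E, N}, int(X∖A)={}, hence cl(A)={E, S, W, N}
∂A: remove int from cl → {E, S, N}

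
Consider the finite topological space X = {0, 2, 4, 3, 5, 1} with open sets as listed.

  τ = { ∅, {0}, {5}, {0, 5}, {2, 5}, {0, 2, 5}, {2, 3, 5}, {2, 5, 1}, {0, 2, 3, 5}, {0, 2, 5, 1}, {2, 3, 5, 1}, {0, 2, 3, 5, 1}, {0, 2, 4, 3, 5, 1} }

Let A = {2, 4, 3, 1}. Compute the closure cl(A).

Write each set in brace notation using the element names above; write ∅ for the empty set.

complement {0, 5}; its interior {0, 5}; cl(A) = X∖{0, 5} = {2, 4, 3, 1}

{2, 4, 3, 1}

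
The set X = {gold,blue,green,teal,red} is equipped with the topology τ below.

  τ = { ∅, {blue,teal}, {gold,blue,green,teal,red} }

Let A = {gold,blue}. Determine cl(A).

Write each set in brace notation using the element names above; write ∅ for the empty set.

cl via duality: int({green,teal,red}) = ∅, so X∖∅ = {gold,blue,green,teal,red}

{gold,blue,green,teal,red}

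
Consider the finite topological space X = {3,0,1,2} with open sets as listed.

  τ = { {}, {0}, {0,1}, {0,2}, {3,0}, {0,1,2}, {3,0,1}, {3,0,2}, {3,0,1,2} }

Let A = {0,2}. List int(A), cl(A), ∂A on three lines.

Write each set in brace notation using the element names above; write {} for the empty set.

int(A) = {0,2}
cl(A)  = {3,0,1,2}
∂A     = {3,1}

opens ⊆ A: {}, {0}, {0,2}; union → int = {0,2}
complement {3,1}; its interior {}; cl(A) = X∖{} = {3,0,1,2}
boundary = {3,0,1,2} ∖ {0,2} = {3,1}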